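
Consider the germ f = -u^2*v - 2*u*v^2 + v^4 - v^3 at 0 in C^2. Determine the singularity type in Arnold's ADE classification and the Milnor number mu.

The Hessian of f at 0 is [[0, 0], [0, 0]] with rank 0, so corank 2. A Groebner basis of the Jacobian ideal J(f) in C{u,v} is {u^3 + u^2/4 - v^2/4, -u^2/4 + v^3 + v^2/4, u*v + v^2}; counting standard monomials gives mu = 5. Corank 2; j^3 = -v*(u + v)^2 has shape L^2 M (L != M), so D-series; mu = 5 gives D_5.

Type D_{5}, Milnor number mu = 5.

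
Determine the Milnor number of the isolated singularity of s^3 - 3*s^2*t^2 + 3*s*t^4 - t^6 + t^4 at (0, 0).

The Hessian of f at 0 is [[0, 0], [0, 0]] with rank 0, so corank 2. A Groebner basis of the Jacobian ideal J(f) in C{s,t} is {s^3, s^2*t, -s^2/2 + s*t^2, t^3}; counting standard monomials gives mu = 6. Corank 2; j^3 = s^3 is a perfect cube, so E-series; the 4-jet and mu = 6 give E_6.

6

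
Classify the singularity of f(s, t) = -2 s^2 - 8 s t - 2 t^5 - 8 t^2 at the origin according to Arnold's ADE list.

The Hessian of f at 0 has rank 1. Corank 1: A-series; mu = 4 gives A_4.

A_{4}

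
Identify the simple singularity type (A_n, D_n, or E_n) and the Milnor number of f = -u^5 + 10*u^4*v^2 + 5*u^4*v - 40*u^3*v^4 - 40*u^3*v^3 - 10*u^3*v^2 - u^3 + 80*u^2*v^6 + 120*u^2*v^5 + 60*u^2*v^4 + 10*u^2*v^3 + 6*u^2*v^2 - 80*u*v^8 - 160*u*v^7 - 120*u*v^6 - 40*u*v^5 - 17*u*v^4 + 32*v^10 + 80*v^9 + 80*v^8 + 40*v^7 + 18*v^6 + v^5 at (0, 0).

Type E_8, Milnor number mu = 8.

The Hessian of f at 0 is [[0, 0], [0, 0]] with rank 0, so corank 2. A Groebner basis of the Jacobian ideal J(f) in C{u,v} is {u^2/16 + u*v^3 - u*v^2/4, u^2/4 - u*v^2 + v^4, u^3, u^2*v + u^2/4 - u*v^2}; counting standard monomials gives mu = 8. Corank 2; j^3 = -u^3 is a perfect cube, so E-series; the 5-jet and mu = 8 give E_8.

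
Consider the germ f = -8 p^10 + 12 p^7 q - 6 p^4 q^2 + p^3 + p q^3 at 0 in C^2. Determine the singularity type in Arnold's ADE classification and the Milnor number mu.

Type E_{7}, Milnor number mu = 7.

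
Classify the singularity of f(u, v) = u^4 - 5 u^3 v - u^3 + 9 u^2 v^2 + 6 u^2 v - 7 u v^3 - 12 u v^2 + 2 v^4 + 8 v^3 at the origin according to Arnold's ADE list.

E_{7}

The Hessian of f at 0 has rank 0. Corank 2; j^3 = -(u - 2*v)^3 is a perfect cube, so E-series; the 4-jet and mu = 7 give E_7.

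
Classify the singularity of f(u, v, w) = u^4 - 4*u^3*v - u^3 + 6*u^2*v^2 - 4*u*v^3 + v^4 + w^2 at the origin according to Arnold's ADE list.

E_{6}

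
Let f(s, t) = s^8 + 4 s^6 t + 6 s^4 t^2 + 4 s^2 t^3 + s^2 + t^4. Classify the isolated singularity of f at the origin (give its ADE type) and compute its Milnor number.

The Hessian of f at 0 has rank 1. Corank 1: A-series; mu = 3 gives A_3.

Type A3, Milnor number mu = 3.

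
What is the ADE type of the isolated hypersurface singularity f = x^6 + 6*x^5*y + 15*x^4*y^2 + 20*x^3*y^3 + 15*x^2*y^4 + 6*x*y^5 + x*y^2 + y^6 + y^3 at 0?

D_{7}

The Hessian of f at 0 is [[0, 0], [0, 0]] with rank 0, so corank 2. A Groebner basis of the Jacobian ideal J(f) in C{x,y} is {x^5 + y^2/6, y^3, x*y + y^2}; counting standard monomials gives mu = 7. Corank 2; j^3 = y^2*(x + y) has shape L^2 M (L != M), so D-series; mu = 7 gives D_7.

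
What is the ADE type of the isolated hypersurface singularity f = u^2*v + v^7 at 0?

The Hessian of f at 0 has rank 0. Corank 2; j^3 = u^2*v has shape L^2 M (L != M), so D-series; mu = 8 gives D_8.

D_{8}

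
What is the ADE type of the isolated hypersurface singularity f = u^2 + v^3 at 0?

The Hessian of f at 0 has rank 1. Corank 1: A-series; mu = 2 gives A_2.

A2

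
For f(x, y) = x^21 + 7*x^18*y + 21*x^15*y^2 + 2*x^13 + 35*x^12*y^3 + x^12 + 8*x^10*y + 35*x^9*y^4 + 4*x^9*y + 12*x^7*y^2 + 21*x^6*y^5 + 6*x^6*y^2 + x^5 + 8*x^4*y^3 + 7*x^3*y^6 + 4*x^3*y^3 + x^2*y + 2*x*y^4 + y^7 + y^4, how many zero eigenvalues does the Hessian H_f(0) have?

The Hessian at 0 is [[0, 0], [0, 0]] of rank 0; hence corank 2.

2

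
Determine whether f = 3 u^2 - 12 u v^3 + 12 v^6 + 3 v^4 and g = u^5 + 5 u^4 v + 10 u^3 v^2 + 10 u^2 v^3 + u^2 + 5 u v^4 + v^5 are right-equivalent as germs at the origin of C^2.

No.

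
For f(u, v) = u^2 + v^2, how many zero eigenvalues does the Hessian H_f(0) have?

Hessian at 0 has rank 2.

0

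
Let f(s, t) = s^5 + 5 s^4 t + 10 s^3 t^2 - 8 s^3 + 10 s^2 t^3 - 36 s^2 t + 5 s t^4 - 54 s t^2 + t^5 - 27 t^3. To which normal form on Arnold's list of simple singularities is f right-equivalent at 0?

E_8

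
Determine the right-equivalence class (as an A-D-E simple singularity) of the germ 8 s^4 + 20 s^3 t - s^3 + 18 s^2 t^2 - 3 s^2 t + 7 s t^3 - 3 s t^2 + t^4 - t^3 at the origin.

The Hessian of f at 0 has rank 0. Corank 2; j^3 = -(s + t)^3 is a perfect cube, so E-series; the 4-jet and mu = 7 give E_7.

E_{7}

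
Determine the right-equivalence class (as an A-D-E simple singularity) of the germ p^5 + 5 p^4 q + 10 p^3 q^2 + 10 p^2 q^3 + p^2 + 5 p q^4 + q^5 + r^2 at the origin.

The Hessian of f at 0 has rank 2. Corank 1: A-series; mu = 4 gives A_4.

A_4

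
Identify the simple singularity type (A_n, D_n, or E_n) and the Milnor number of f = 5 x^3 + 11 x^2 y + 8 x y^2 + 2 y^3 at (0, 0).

The Hessian of f at 0 has rank 0. Corank 2; j^3 = (x + y)*(5*x^2 + 6*x*y + 2*y^2) splits into three distinct lines over C (the quadratic factor has nonzero discriminant), so D_4.

Type D_4, Milnor number mu = 4.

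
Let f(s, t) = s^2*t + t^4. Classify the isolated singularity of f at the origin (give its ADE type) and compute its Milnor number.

Type D_{5}, Milnor number mu = 5.

The Hessian of f at 0 is [[0, 0], [0, 0]] with rank 0, so corank 2. A Groebner basis of the Jacobian ideal J(f) in C{s,t} is {s^3, s^2/4 + t^3, s*t}; counting standard monomials gives mu = 5. Corank 2; j^3 = s^2*t has shape L^2 M (L != M), so D-series; mu = 5 gives D_5.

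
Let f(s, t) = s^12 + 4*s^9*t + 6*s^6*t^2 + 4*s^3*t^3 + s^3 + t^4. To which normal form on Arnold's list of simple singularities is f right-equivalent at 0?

E_{6}

The Hessian of f at 0 has rank 0. Corank 2; j^3 = s^3 is a perfect cube, so E-series; the 4-jet and mu = 6 give E_6.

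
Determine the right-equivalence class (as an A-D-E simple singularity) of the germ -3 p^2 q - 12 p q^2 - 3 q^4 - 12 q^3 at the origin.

The Hessian of f at 0 has rank 0. Corank 2; j^3 = -3*q*(p + 2*q)^2 has shape L^2 M (L != M), so D-series; mu = 5 gives D_5.

D5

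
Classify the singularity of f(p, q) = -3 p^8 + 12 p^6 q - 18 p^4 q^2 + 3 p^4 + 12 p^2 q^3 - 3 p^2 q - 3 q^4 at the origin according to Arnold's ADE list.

D_{5}

The Hessian of f at 0 has rank 0. Corank 2; j^3 = -3*p^2*q has shape L^2 M (L != M), so D-series; mu = 5 gives D_5.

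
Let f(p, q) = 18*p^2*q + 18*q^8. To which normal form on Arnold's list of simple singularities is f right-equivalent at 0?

D9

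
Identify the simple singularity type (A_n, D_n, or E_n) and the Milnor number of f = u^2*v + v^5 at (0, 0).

The Hessian of f at 0 has rank 0. Corank 2; j^3 = u^2*v has shape L^2 M (L != M), so D-series; mu = 6 gives D_6.

Type D6, Milnor number mu = 6.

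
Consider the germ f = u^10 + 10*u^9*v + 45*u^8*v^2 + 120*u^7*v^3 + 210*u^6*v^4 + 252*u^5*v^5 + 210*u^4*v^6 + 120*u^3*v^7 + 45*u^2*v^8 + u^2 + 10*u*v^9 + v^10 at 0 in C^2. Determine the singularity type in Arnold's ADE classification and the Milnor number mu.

Type A9, Milnor number mu = 9.

The Hessian of f at 0 has rank 1. Corank 1: A-series; mu = 9 gives A_9.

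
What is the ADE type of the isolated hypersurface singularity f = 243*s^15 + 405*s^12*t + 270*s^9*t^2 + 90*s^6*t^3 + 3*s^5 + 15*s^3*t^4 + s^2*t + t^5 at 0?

The Hessian of f at 0 is [[0, 0], [0, 0]] with rank 0, so corank 2. A Groebner basis of the Jacobian ideal J(f) in C{s,t} is {s^2/5 + t^4, s^3, s*t}; counting standard monomials gives mu = 6. Corank 2; j^3 = s^2*t has shape L^2 M (L != M), so D-series; mu = 6 gives D_6.

D6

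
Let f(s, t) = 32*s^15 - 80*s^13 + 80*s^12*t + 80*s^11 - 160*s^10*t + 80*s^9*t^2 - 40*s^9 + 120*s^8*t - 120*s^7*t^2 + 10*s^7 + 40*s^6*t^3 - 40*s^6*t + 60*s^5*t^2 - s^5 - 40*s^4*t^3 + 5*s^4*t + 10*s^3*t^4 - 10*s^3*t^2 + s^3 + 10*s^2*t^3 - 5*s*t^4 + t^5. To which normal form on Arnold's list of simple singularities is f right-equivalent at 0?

The Hessian of f at 0 is [[0, 0], [0, 0]] with rank 0, so corank 2. A Groebner basis of the Jacobian ideal J(f) in C{s,t} is {t^5, s*t^3 - t^4/4, s^2}; counting standard monomials gives mu = 8. Corank 2; j^3 = s^3 is a perfect cube, so E-series; the 5-jet and mu = 8 give E_8.

E_{8}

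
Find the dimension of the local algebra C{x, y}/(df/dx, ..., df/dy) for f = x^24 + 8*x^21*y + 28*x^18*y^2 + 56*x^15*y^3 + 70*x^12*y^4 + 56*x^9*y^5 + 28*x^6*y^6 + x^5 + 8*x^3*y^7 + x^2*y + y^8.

9

The Hessian of f at 0 has rank 0. Corank 2; j^3 = x^2*y has shape L^2 M (L != M), so D-series; mu = 9 gives D_9.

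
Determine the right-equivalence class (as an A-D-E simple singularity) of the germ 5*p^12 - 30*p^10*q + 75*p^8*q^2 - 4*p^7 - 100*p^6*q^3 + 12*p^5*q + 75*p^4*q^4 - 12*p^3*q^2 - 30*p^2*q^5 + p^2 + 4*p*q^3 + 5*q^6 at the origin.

A_5

The Hessian of f at 0 is [[2, 0], [0, 0]] with rank 1, so corank 1. A Groebner basis of the Jacobian ideal J(f) in C{p,q} is {p*q^2, p/2 + q^3, p^2}; counting standard monomials gives mu = 5. Corank 1: A-series; mu = 5 gives A_5.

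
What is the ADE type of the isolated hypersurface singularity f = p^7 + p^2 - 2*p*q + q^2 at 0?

A_6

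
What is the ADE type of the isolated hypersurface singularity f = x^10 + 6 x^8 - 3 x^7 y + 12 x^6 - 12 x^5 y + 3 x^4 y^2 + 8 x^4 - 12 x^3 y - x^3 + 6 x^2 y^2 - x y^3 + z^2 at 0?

The Hessian of f at 0 has rank 1. Corank 2; j^3 = -x^3 is a perfect cube, so E-series; the 4-jet and mu = 7 give E_7.

E_{7}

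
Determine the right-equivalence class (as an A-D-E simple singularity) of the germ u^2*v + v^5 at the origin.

D_6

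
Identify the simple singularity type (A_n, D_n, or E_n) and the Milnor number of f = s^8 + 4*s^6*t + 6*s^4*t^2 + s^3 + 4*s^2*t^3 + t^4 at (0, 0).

Type E6, Milnor number mu = 6.

The Hessian of f at 0 has rank 0. Corank 2; j^3 = s^3 is a perfect cube, so E-series; the 4-jet and mu = 6 give E_6.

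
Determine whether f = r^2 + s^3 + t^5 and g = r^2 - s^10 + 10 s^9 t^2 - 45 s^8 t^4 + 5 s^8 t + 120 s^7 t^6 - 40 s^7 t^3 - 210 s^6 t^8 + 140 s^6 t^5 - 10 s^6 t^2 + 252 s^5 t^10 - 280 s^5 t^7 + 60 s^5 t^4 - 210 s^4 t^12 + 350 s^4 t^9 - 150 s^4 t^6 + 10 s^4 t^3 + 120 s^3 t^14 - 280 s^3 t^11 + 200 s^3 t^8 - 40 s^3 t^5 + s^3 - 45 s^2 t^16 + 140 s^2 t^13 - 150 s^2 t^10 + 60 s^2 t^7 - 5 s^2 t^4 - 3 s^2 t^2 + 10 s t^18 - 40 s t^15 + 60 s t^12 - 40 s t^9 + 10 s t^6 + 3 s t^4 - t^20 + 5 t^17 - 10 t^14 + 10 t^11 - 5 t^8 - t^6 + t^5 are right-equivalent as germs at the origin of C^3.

The Hessian of f at 0 has rank 1. Corank 2; j^3 = s^3 is a perfect cube, so E-series; the 5-jet and mu = 8 give E_8. The Hessian of g at 0 has rank 1. Corank 2; j^3 = s^3 is a perfect cube, so E-series; the 5-jet and mu = 8 give E_8. Both have type E_8, hence right-equivalent.

Yes.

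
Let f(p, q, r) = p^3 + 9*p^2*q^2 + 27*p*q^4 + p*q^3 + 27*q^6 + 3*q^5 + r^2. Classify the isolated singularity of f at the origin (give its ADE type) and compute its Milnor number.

Type E_{7}, Milnor number mu = 7.

The Hessian of f at 0 is [[0, 0, 0], [0, 0, 0], [0, 0, 2]] with rank 1, so corank 2. A Groebner basis of the Jacobian ideal J(f) in C{p,q,r} is {-p^2/9 + q^4 - q^3/27, p^3, p^2*q + p^2/27 + q^3/81, p^2/3 + p*q^2 + q^3/9, r}; counting standard monomials gives mu = 7. Corank 2; j^3 = p^3 is a perfect cube, so E-series; the 4-jet and mu = 7 give E_7.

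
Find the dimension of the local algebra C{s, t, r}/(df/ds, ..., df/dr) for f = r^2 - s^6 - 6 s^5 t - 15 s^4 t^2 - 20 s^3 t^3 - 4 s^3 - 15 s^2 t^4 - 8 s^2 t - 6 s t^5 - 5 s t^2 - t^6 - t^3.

7

The Hessian of f at 0 has rank 1. Corank 2; j^3 = -(s + t)*(2*s + t)^2 has shape L^2 M (L != M), so D-series; mu = 7 gives D_7.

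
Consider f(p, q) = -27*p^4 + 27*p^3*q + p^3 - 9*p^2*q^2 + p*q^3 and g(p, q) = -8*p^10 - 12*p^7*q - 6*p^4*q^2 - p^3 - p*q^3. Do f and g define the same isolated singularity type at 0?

The Hessian of f at 0 has rank 0. Corank 2; j^3 = p^3 is a perfect cube, so E-series; the 4-jet and mu = 7 give E_7. The Hessian of g at 0 has rank 0. Corank 2; j^3 = -p^3 is a perfect cube, so E-series; the 4-jet and mu = 7 give E_7. Both have type E_7, hence right-equivalent.

Yes.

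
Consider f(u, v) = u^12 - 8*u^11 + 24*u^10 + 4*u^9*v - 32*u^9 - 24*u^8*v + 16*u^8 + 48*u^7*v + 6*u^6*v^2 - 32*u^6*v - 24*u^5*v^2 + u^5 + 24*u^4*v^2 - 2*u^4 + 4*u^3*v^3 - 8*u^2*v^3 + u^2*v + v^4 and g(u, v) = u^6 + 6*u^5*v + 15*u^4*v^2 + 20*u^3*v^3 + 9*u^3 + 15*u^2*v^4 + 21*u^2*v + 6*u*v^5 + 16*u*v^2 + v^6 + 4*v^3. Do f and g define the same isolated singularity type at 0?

The Hessian of f at 0 has rank 0. Corank 2; j^3 = u^2*v has shape L^2 M (L != M), so D-series; mu = 5 gives D_5. The Hessian of g at 0 has rank 0. Corank 2; j^3 = (u + v)*(3*u + 2*v)^2 has shape L^2 M (L != M), so D-series; mu = 7 gives D_7. f is D_5 but g is D_7, hence not right-equivalent.

No.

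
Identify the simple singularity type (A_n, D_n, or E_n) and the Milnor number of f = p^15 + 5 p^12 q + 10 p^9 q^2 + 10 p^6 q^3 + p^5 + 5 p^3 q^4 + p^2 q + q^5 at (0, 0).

The Hessian of f at 0 is [[0, 0], [0, 0]] with rank 0, so corank 2. A Groebner basis of the Jacobian ideal J(f) in C{p,q} is {p^2/5 + q^4, p^3, p*q}; counting standard monomials gives mu = 6. Corank 2; j^3 = p^2*q has shape L^2 M (L != M), so D-series; mu = 6 gives D_6.

Type D_6, Milnor number mu = 6.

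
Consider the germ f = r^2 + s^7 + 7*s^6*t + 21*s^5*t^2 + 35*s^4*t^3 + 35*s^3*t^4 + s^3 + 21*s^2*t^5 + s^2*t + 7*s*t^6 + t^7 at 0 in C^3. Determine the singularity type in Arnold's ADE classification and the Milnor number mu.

Type D_{8}, Milnor number mu = 8.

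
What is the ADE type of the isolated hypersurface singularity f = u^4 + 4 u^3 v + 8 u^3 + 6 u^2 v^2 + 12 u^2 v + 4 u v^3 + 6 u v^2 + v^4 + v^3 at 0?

The Hessian of f at 0 has rank 0. Corank 2; j^3 = (2*u + v)^3 is a perfect cube, so E-series; the 4-jet and mu = 6 give E_6.

E_6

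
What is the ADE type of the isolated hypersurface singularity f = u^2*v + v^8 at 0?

D9

The Hessian of f at 0 has rank 0. Corank 2; j^3 = u^2*v has shape L^2 M (L != M), so D-series; mu = 9 gives D_9.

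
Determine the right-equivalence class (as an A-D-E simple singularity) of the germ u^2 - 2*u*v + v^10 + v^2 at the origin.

A9

The Hessian of f at 0 has rank 1. Corank 1: A-series; mu = 9 gives A_9.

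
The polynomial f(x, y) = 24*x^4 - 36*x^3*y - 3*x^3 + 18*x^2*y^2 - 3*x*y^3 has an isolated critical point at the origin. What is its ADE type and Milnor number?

The Hessian of f at 0 has rank 0. Corank 2; j^3 = -3*x^3 is a perfect cube, so E-series; the 4-jet and mu = 7 give E_7.

Type E7, Milnor number mu = 7.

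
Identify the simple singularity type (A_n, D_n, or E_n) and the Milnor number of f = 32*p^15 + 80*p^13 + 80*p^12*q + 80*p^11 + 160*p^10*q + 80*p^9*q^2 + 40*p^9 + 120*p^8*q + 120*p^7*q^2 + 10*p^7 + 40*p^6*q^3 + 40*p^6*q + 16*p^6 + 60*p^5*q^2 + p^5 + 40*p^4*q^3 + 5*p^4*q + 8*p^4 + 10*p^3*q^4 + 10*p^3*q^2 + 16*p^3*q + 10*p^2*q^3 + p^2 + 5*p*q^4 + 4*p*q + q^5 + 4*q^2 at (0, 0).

Type A4, Milnor number mu = 4.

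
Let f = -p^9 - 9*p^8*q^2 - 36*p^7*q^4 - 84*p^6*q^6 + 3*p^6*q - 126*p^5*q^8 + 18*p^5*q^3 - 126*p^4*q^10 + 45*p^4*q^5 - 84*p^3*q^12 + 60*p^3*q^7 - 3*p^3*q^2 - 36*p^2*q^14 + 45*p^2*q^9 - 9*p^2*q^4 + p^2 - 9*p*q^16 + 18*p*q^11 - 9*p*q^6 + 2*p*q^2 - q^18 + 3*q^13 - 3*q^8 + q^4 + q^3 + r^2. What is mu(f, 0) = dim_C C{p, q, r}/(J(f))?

2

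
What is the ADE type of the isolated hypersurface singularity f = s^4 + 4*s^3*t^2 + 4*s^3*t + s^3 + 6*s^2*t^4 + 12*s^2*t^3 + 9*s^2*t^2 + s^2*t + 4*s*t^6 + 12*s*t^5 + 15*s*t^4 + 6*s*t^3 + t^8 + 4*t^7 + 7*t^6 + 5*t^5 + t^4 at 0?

The Hessian of f at 0 is [[0, 0], [0, 0]] with rank 0, so corank 2. A Groebner basis of the Jacobian ideal J(f) in C{s,t} is {s*t^2, -s*t/3 + t^3, s^2 + 4*s*t/3}; counting standard monomials gives mu = 5. Corank 2; j^3 = s^2*(s + t) has shape L^2 M (L != M), so D-series; mu = 5 gives D_5.

D_{5}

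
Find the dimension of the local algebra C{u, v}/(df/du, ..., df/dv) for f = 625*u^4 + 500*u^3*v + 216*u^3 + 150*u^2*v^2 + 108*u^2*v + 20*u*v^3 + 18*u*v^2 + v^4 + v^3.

6

The Hessian of f at 0 has rank 0. Corank 2; j^3 = (6*u + v)^3 is a perfect cube, so E-series; the 4-jet and mu = 6 give E_6.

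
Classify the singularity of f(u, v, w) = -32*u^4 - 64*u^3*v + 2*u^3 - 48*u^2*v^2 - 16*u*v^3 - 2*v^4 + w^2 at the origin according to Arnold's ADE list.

The Hessian of f at 0 has rank 1. Corank 2; j^3 = 2*u^3 is a perfect cube, so E-series; the 4-jet and mu = 6 give E_6.

E_6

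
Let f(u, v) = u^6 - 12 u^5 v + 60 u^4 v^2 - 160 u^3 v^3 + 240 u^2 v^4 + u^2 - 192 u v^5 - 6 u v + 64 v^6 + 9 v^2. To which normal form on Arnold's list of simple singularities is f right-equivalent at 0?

A_5

The Hessian of f at 0 has rank 1. Corank 1: A-series; mu = 5 gives A_5.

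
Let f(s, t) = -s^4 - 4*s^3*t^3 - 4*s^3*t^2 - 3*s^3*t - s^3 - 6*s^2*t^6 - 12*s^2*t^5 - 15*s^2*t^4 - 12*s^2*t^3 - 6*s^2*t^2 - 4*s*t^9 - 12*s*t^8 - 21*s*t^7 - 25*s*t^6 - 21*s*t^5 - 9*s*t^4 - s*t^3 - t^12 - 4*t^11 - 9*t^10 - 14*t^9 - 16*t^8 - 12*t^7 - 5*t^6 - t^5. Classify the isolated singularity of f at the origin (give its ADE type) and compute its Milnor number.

The Hessian of f at 0 has rank 0. Corank 2; j^3 = -s^3 is a perfect cube, so E-series; the 4-jet and mu = 7 give E_7.

Type E_7, Milnor number mu = 7.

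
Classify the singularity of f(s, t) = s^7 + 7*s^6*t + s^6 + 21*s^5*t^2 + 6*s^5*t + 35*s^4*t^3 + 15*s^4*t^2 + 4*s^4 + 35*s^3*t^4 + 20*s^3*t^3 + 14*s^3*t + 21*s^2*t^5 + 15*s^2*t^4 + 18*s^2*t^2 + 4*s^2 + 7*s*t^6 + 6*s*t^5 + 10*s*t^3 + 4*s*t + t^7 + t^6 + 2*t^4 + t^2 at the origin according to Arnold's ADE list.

A_{6}

The Hessian of f at 0 has rank 1. Corank 1: A-series; mu = 6 gives A_6.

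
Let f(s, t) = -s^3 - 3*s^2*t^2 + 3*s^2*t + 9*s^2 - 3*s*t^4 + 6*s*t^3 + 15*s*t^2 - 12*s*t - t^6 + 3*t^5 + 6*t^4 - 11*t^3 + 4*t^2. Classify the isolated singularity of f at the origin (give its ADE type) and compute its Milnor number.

The Hessian of f at 0 is [[18, -12], [-12, 8]] with rank 1, so corank 1. A Groebner basis of the Jacobian ideal J(f) in C{s,t} is {t^2, s - 2*t/3}; counting standard monomials gives mu = 2. Corank 1: A-series; mu = 2 gives A_2.

Type A2, Milnor number mu = 2.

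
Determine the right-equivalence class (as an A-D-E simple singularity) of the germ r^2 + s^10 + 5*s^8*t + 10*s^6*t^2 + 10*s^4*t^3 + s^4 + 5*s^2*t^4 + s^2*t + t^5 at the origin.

D6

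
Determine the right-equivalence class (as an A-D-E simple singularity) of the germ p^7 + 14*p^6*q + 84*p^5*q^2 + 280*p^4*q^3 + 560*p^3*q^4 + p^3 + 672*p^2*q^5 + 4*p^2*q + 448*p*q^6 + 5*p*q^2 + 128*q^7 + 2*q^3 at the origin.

D_{8}

The Hessian of f at 0 has rank 0. Corank 2; j^3 = (p + q)^2*(p + 2*q) has shape L^2 M (L != M), so D-series; mu = 8 gives D_8.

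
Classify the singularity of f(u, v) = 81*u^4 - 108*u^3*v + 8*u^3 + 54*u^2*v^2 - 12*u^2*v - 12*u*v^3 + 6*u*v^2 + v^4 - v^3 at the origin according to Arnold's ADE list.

E_6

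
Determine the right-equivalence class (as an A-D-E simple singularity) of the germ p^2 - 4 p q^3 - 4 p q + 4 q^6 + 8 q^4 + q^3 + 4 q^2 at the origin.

The Hessian of f at 0 has rank 1. Corank 1: A-series; mu = 2 gives A_2.

A_{2}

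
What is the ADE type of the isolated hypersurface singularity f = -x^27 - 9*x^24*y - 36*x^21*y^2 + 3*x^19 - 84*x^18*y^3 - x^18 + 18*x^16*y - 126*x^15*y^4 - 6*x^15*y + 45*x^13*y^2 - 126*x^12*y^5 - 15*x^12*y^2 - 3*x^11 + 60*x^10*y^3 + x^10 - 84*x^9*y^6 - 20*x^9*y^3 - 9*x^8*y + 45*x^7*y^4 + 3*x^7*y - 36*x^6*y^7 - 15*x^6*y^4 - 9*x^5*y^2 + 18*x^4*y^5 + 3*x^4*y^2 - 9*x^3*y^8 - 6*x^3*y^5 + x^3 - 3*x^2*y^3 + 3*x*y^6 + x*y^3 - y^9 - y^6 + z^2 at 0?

The Hessian of f at 0 has rank 1. Corank 2; j^3 = x^3 is a perfect cube, so E-series; the 4-jet and mu = 7 give E_7.

E7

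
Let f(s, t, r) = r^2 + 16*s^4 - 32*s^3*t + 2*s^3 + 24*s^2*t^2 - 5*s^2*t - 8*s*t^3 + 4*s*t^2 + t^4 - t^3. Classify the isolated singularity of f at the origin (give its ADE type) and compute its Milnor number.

The Hessian of f at 0 is [[0, 0, 0], [0, 0, 0], [0, 0, 2]] with rank 1, so corank 2. A Groebner basis of the Jacobian ideal J(f) in C{s,t,r} is {s*t^2 - s*t/8 + t^2/8, -s*t/8 + t^3 + t^2/8, s^2 - 3*s*t/2 + t^2/2, r}; counting standard monomials gives mu = 5. Corank 2; j^3 = (s - t)^2*(2*s - t) has shape L^2 M (L != M), so D-series; mu = 5 gives D_5.

Type D_{5}, Milnor number mu = 5.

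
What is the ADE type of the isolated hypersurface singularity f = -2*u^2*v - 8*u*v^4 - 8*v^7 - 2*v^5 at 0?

D_{6}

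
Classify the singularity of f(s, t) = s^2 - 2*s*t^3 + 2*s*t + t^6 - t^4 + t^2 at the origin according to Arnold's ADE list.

The Hessian of f at 0 has rank 1. Corank 1: A-series; mu = 3 gives A_3.

A3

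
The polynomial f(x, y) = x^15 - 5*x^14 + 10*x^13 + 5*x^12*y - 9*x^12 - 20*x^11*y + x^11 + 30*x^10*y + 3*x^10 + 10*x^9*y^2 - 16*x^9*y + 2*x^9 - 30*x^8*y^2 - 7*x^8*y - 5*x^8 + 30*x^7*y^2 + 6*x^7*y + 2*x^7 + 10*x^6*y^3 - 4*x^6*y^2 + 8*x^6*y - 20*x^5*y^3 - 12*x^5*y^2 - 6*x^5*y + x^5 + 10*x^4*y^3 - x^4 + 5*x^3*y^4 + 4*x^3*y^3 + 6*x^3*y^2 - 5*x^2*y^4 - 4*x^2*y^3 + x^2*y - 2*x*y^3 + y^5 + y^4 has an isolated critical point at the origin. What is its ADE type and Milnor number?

Type D_{5}, Milnor number mu = 5.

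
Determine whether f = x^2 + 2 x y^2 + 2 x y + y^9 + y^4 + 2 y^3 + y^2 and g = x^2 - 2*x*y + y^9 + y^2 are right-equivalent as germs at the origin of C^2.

Yes.

The Hessian of f at 0 has rank 1. Corank 1: A-series; mu = 8 gives A_8. The Hessian of g at 0 has rank 1. Corank 1: A-series; mu = 8 gives A_8. Both have type A_8, hence right-equivalent.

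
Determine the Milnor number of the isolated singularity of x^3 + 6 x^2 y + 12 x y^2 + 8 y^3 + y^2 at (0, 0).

The Hessian of f at 0 is [[0, 0], [0, 2]] with rank 1, so corank 1. A Groebner basis of the Jacobian ideal J(f) in C{x,y} is {x^2, y}; counting standard monomials gives mu = 2. Corank 1: A-series; mu = 2 gives A_2.

2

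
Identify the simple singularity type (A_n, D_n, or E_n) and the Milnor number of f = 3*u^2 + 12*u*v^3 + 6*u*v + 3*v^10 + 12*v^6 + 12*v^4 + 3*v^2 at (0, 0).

Type A_9, Milnor number mu = 9.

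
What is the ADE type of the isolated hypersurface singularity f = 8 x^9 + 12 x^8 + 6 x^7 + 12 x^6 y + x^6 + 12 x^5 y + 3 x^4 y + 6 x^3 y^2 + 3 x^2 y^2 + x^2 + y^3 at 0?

The Hessian of f at 0 has rank 1. Corank 1: A-series; mu = 2 gives A_2.

A_{2}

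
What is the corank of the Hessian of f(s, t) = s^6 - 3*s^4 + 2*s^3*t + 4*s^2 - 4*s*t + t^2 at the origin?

1

The Hessian at 0 is [[8, -4], [-4, 2]] of rank 1; hence corank 1.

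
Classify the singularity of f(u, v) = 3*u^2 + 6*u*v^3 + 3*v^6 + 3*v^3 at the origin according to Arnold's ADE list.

The Hessian of f at 0 has rank 1. Corank 1: A-series; mu = 2 gives A_2.

A_2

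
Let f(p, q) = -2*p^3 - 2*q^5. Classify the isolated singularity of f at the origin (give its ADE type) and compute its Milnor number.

The Hessian of f at 0 is [[0, 0], [0, 0]] with rank 0, so corank 2. A Groebner basis of the Jacobian ideal J(f) in C{p,q} is {q^4, p^2}; counting standard monomials gives mu = 8. Corank 2; j^3 = -2*p^3 is a perfect cube, so E-series; the 5-jet and mu = 8 give E_8.

Type E_{8}, Milnor number mu = 8.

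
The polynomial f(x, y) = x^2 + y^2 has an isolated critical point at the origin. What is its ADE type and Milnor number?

The Hessian of f at 0 is [[2, 0], [0, 2]] with rank 2, so corank 0. A Groebner basis of the Jacobian ideal J(f) in C{x,y} is {x, y}; counting standard monomials gives mu = 1. Corank 0: nondegenerate Morse point, so A_1.

Type A1, Milnor number mu = 1.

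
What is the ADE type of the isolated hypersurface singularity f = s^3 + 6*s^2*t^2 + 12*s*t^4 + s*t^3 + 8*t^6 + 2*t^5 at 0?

E7

The Hessian of f at 0 has rank 0. Corank 2; j^3 = s^3 is a perfect cube, so E-series; the 4-jet and mu = 7 give E_7.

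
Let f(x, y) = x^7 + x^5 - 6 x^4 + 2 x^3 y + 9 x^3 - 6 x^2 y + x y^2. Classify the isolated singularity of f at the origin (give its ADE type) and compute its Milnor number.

The Hessian of f at 0 is [[0, 0], [0, 0]] with rank 0, so corank 2. A Groebner basis of the Jacobian ideal J(f) in C{x,y} is {3888*x^2/47 + x*y^3 - 837*x*y^2/47 - 1377*x*y/47 + 234*y^3/47 + 27*y^2/47, 94041*x^2/188 - 14931*x*y^2/188 - 8505*x*y/47 + y^4 + 3915*y^3/188 + 891*y^2/188, x^3 - 3*x^2 + x*y, x^2*y - 567*x^2/188 - 63*x*y^2/188 + 48*x*y/47 + 7*y^3/188 - y^2/188}; counting standard monomials gives mu = 8. Corank 2; j^3 = x*(3*x - y)^2 has shape L^2 M (L != M), so D-series; mu = 8 gives D_8.

Type D8, Milnor number mu = 8.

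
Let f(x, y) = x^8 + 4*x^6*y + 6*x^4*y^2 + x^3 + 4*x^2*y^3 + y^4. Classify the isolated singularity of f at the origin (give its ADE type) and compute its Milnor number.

The Hessian of f at 0 has rank 0. Corank 2; j^3 = x^3 is a perfect cube, so E-series; the 4-jet and mu = 6 give E_6.

Type E_6, Milnor number mu = 6.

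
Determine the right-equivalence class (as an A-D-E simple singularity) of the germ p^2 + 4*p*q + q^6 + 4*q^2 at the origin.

The Hessian of f at 0 has rank 1. Corank 1: A-series; mu = 5 gives A_5.

A5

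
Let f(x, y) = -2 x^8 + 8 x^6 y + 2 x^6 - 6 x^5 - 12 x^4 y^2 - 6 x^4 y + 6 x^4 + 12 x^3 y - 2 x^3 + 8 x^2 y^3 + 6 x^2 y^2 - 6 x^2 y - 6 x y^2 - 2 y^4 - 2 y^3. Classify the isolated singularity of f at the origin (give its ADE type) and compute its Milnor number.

The Hessian of f at 0 has rank 0. Corank 2; j^3 = -2*(x + y)^3 is a perfect cube, so E-series; the 4-jet and mu = 6 give E_6.

Type E_{6}, Milnor number mu = 6.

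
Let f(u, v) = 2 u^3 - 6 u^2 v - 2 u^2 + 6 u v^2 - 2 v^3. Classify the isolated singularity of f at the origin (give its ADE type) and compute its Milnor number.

Type A2, Milnor number mu = 2.

The Hessian of f at 0 is [[-4, 0], [0, 0]] with rank 1, so corank 1. A Groebner basis of the Jacobian ideal J(f) in C{u,v} is {v^2, u}; counting standard monomials gives mu = 2. Corank 1: A-series; mu = 2 gives A_2.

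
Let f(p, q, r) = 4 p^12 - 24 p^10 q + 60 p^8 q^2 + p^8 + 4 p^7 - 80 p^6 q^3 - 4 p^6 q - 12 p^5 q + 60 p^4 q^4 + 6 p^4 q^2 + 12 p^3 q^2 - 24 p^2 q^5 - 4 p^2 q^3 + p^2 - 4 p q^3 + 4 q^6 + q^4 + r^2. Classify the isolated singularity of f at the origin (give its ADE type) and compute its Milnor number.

Type A_3, Milnor number mu = 3.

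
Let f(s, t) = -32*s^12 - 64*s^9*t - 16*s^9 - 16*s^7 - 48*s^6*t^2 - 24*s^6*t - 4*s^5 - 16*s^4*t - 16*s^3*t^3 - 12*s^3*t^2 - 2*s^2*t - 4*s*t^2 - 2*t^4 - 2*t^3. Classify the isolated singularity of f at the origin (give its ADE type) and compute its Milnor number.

Type D_{5}, Milnor number mu = 5.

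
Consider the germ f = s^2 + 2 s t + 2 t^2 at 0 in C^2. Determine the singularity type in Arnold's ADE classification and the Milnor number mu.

The Hessian of f at 0 has rank 2. Corank 0: nondegenerate Morse point, so A_1.

Type A1, Milnor number mu = 1.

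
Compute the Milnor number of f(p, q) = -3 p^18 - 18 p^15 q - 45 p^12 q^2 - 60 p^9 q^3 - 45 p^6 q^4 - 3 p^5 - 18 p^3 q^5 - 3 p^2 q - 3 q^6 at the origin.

The Hessian of f at 0 has rank 0. Corank 2; j^3 = -3*p^2*q has shape L^2 M (L != M), so D-series; mu = 7 gives D_7.

7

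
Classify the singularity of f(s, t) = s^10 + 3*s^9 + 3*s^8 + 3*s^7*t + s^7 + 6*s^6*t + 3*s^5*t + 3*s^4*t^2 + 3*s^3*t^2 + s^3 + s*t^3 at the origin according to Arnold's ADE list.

E_7

The Hessian of f at 0 is [[0, 0], [0, 0]] with rank 0, so corank 2. A Groebner basis of the Jacobian ideal J(f) in C{s,t} is {s^3, s*t^2, 3*s^2 + t^3}; counting standard monomials gives mu = 7. Corank 2; j^3 = s^3 is a perfect cube, so E-series; the 4-jet and mu = 7 give E_7.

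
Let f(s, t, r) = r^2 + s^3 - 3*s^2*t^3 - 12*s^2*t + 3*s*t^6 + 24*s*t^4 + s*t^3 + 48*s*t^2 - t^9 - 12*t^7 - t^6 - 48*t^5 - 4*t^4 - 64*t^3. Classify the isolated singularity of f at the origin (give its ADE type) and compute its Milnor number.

The Hessian of f at 0 has rank 1. Corank 2; j^3 = (s - 4*t)^3 is a perfect cube, so E-series; the 4-jet and mu = 7 give E_7.

Type E7, Milnor number mu = 7.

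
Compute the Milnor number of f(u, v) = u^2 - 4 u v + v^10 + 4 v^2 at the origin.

The Hessian of f at 0 has rank 1. Corank 1: A-series; mu = 9 gives A_9.

9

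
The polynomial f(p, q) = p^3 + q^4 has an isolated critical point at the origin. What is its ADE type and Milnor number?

Type E6, Milnor number mu = 6.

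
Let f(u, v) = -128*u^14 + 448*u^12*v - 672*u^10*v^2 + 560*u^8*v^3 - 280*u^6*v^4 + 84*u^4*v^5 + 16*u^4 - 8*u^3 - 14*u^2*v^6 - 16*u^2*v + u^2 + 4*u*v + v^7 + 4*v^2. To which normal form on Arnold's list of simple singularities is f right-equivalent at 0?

A_{6}

The Hessian of f at 0 is [[2, 4], [4, 8]] with rank 1, so corank 1. A Groebner basis of the Jacobian ideal J(f) in C{u,v} is {7*u*v/192 + 5*u/3072 + v^4 - v^3/6 + 3*v^2/64 + 5*v/1536, u*v^2 + u*v/6 + u/192 + 2*v^3/3 + v^2/4 + v/96, u^2 - u/4 - v/2}; counting standard monomials gives mu = 6. Corank 1: A-series; mu = 6 gives A_6.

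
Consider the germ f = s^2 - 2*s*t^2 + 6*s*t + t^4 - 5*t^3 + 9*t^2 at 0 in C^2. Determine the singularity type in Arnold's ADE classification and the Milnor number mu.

Type A_{2}, Milnor number mu = 2.

The Hessian of f at 0 has rank 1. Corank 1: A-series; mu = 2 gives A_2.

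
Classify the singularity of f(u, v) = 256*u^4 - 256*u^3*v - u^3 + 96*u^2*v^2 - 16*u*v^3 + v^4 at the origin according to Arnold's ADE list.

E_{6}

The Hessian of f at 0 is [[0, 0], [0, 0]] with rank 0, so corank 2. A Groebner basis of the Jacobian ideal J(f) in C{u,v} is {v^4, u*v^2 - v^3/12, u^2}; counting standard monomials gives mu = 6. Corank 2; j^3 = -u^3 is a perfect cube, so E-series; the 4-jet and mu = 6 give E_6.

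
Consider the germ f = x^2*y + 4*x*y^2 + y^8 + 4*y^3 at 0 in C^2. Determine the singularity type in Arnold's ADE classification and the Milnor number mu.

Type D9, Milnor number mu = 9.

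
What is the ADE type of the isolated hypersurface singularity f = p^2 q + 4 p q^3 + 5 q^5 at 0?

D_{6}

The Hessian of f at 0 is [[0, 0], [0, 0]] with rank 0, so corank 2. A Groebner basis of the Jacobian ideal J(f) in C{p,q} is {p^3, p^2*q, -2*p^2 + p*q^2, p*q/2 + q^3}; counting standard monomials gives mu = 6. Corank 2; j^3 = p^2*q has shape L^2 M (L != M), so D-series; mu = 6 gives D_6.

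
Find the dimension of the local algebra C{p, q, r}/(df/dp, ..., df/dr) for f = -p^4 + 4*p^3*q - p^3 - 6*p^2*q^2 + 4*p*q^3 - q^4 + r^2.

6

The Hessian of f at 0 has rank 1. Corank 2; j^3 = -p^3 is a perfect cube, so E-series; the 4-jet and mu = 6 give E_6.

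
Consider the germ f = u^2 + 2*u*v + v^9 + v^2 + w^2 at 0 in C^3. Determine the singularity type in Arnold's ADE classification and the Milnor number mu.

Type A_{8}, Milnor number mu = 8.

The Hessian of f at 0 has rank 2. Corank 1: A-series; mu = 8 gives A_8.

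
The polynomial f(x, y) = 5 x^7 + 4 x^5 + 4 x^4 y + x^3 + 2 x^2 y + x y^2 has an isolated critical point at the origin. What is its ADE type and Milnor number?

The Hessian of f at 0 has rank 0. Corank 2; j^3 = x*(x + y)^2 has shape L^2 M (L != M), so D-series; mu = 8 gives D_8.

Type D8, Milnor number mu = 8.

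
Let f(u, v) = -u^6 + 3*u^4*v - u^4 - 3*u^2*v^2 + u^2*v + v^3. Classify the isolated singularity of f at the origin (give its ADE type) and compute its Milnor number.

Type D_4, Milnor number mu = 4.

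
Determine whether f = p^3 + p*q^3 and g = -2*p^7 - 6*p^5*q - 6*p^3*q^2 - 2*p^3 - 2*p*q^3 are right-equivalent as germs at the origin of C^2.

The Hessian of f at 0 has rank 0. Corank 2; j^3 = p^3 is a perfect cube, so E-series; the 4-jet and mu = 7 give E_7. The Hessian of g at 0 has rank 0. Corank 2; j^3 = -2*p^3 is a perfect cube, so E-series; the 4-jet and mu = 7 give E_7. Both have type E_7, hence right-equivalent.

Yes.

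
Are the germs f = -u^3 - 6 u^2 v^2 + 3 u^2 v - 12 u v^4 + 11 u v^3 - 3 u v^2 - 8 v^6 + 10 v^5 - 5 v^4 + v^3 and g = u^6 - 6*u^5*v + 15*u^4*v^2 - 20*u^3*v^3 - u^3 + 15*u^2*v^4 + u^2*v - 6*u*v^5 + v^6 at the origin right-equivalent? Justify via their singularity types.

The Hessian of f at 0 has rank 0. Corank 2; j^3 = -(u - v)^3 is a perfect cube, so E-series; the 4-jet and mu = 7 give E_7. The Hessian of g at 0 has rank 0. Corank 2; j^3 = -u^2*(u - v) has shape L^2 M (L != M), so D-series; mu = 7 gives D_7. f is E_7 but g is D_7, hence not right-equivalent.

No.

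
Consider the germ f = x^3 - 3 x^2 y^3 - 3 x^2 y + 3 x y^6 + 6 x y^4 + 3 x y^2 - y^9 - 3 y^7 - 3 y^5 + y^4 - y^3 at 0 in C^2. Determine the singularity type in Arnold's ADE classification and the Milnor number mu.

Type E_6, Milnor number mu = 6.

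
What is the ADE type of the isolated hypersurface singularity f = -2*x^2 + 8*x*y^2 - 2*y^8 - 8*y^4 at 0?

The Hessian of f at 0 is [[-4, 0], [0, 0]] with rank 1, so corank 1. A Groebner basis of the Jacobian ideal J(f) in C{x,y} is {x^4, x^3*y, -x/2 + y^2}; counting standard monomials gives mu = 7. Corank 1: A-series; mu = 7 gives A_7.

A_7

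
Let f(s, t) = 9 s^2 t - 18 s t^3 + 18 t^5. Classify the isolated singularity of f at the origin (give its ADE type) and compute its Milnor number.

Type D6, Milnor number mu = 6.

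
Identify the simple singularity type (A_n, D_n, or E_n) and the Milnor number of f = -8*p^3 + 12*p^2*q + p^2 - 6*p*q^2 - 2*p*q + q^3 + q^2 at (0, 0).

Type A2, Milnor number mu = 2.

The Hessian of f at 0 has rank 1. Corank 1: A-series; mu = 2 gives A_2.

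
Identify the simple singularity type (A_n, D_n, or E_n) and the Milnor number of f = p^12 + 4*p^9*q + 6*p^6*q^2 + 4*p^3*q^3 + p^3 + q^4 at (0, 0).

Type E6, Milnor number mu = 6.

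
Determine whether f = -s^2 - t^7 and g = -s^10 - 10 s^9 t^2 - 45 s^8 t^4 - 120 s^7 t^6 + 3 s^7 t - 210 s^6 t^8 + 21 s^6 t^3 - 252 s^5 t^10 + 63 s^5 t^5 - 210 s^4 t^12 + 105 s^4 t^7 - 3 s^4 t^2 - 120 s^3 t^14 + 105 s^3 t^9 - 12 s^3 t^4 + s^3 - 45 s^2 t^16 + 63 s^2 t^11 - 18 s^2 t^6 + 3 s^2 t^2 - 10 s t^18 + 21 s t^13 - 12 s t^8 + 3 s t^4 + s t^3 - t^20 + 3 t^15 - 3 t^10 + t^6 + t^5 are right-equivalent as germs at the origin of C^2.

The Hessian of f at 0 has rank 1. Corank 1: A-series; mu = 6 gives A_6. The Hessian of g at 0 has rank 0. Corank 2; j^3 = s^3 is a perfect cube, so E-series; the 4-jet and mu = 7 give E_7. f is A_6 but g is E_7, hence not right-equivalent.

No.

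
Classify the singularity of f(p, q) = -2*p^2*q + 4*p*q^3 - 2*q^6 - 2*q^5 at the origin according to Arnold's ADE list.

D7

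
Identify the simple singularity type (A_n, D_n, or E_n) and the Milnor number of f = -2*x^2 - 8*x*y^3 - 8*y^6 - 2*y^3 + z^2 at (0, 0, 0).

Type A_{2}, Milnor number mu = 2.

The Hessian of f at 0 has rank 2. Corank 1: A-series; mu = 2 gives A_2.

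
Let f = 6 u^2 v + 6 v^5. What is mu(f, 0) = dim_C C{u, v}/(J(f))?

6

The Hessian of f at 0 has rank 0. Corank 2; j^3 = 6*u^2*v has shape L^2 M (L != M), so D-series; mu = 6 gives D_6.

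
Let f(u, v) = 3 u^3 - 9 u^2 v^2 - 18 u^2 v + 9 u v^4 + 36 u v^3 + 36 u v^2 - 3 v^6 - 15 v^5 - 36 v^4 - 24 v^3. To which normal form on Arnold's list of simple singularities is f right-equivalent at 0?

E8

The Hessian of f at 0 is [[0, 0], [0, 0]] with rank 0, so corank 2. A Groebner basis of the Jacobian ideal J(f) in C{u,v} is {v^4, u^3 - 6*u^2*v + 6*u^2 - 24*u*v + 16*v^3 + 24*v^2, -u^2/2 + u*v^2 + 2*u*v - 2*v^3 - 2*v^2}; counting standard monomials gives mu = 8. Corank 2; j^3 = 3*(u - 2*v)^3 is a perfect cube, so E-series; the 5-jet and mu = 8 give E_8.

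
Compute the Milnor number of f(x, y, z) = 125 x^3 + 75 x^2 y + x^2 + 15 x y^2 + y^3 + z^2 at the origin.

2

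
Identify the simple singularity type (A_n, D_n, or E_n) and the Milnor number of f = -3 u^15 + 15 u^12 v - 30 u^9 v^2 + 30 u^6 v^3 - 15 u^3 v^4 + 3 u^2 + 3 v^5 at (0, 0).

The Hessian of f at 0 is [[6, 0], [0, 0]] with rank 1, so corank 1. A Groebner basis of the Jacobian ideal J(f) in C{u,v} is {v^4, u}; counting standard monomials gives mu = 4. Corank 1: A-series; mu = 4 gives A_4.

Type A_{4}, Milnor number mu = 4.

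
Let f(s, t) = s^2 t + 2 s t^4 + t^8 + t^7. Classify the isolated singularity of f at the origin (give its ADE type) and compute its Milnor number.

The Hessian of f at 0 is [[0, 0], [0, 0]] with rank 0, so corank 2. A Groebner basis of the Jacobian ideal J(f) in C{s,t} is {s^2*t^2, 8*s^2*t + s^2 + s*t^3, s*t + t^4, s^3}; counting standard monomials gives mu = 9. Corank 2; j^3 = s^2*t has shape L^2 M (L != M), so D-series; mu = 9 gives D_9.

Type D_9, Milnor number mu = 9.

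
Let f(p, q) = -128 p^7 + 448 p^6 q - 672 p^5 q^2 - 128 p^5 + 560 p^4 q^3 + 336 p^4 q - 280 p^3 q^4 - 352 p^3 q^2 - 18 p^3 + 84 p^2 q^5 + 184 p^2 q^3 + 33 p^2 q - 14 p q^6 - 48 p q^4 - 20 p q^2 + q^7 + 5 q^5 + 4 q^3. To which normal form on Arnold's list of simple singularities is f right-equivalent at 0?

The Hessian of f at 0 has rank 0. Corank 2; j^3 = -(2*p - q)*(3*p - 2*q)^2 has shape L^2 M (L != M), so D-series; mu = 6 gives D_6.

D_{6}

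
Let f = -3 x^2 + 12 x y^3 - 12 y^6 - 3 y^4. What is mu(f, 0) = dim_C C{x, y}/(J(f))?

3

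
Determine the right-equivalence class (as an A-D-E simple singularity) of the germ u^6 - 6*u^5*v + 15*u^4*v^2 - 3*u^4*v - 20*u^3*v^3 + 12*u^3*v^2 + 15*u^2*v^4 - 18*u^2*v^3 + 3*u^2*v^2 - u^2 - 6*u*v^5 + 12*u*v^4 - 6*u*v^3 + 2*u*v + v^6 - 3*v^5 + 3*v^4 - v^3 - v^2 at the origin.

The Hessian of f at 0 is [[-2, 2], [2, -2]] with rank 1, so corank 1. A Groebner basis of the Jacobian ideal J(f) in C{u,v} is {v^2, u - v}; counting standard monomials gives mu = 2. Corank 1: A-series; mu = 2 gives A_2.

A_{2}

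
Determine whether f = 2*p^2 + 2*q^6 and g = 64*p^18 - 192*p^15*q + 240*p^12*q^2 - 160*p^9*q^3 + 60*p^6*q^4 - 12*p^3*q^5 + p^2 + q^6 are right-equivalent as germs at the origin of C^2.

Yes.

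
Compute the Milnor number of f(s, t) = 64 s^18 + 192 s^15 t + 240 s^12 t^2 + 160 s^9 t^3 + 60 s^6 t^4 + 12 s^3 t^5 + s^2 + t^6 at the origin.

5

The Hessian of f at 0 is [[2, 0], [0, 0]] with rank 1, so corank 1. A Groebner basis of the Jacobian ideal J(f) in C{s,t} is {t^5, s}; counting standard monomials gives mu = 5. Corank 1: A-series; mu = 5 gives A_5.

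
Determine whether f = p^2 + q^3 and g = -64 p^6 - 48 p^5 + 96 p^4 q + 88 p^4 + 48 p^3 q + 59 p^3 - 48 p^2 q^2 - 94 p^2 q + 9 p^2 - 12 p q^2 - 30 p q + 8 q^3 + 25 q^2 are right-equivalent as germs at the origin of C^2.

Yes.

The Hessian of f at 0 is [[2, 0], [0, 0]] with rank 1, so corank 1. A Groebner basis of the Jacobian ideal J(f) in C{p,q} is {q^2, p}; counting standard monomials gives mu = 2. Corank 1: A-series; mu = 2 gives A_2. The Hessian of g at 0 is [[18, -30], [-30, 50]] with rank 1, so corank 1. A Groebner basis of the Jacobian ideal J(g) in C{p,q} is {q^2, p - 5*q/3}; counting standard monomials gives mu = 2. Corank 1: A-series; mu = 2 gives A_2. Both have type A_2, hence right-equivalent.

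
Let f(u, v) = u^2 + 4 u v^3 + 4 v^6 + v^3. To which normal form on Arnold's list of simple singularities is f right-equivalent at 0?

A_2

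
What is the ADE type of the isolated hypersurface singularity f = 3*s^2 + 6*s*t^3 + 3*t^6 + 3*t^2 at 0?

A1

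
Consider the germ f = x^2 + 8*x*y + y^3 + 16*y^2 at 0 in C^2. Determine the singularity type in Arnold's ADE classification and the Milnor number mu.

The Hessian of f at 0 has rank 1. Corank 1: A-series; mu = 2 gives A_2.

Type A_{2}, Milnor number mu = 2.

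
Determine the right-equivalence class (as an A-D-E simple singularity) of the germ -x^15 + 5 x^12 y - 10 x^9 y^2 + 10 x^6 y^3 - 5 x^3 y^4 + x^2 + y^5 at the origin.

A_{4}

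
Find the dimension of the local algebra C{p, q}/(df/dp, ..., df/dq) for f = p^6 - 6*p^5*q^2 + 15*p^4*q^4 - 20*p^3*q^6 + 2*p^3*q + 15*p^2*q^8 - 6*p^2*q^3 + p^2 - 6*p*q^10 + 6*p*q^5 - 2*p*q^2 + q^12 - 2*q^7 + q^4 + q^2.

1

The Hessian of f at 0 has rank 2. Corank 0: nondegenerate Morse point, so A_1.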